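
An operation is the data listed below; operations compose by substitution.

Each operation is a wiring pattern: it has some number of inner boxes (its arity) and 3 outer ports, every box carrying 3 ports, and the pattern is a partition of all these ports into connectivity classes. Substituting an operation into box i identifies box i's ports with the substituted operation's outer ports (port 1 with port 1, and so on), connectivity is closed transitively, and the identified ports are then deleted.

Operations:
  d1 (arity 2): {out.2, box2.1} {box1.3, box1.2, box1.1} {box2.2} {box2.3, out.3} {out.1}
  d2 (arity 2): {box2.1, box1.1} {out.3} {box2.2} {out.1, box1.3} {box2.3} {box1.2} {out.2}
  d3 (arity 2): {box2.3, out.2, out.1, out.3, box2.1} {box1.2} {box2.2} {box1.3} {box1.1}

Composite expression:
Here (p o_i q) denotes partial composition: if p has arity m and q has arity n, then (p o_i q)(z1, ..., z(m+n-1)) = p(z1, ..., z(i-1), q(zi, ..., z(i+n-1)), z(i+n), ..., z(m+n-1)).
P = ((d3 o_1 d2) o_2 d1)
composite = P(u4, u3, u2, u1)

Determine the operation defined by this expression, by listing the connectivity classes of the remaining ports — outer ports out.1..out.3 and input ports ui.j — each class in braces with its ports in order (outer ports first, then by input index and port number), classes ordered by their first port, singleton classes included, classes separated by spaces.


{out.1, out.2, out.3, u1.1, u1.3} {u1.2} {u2.1} {u2.2} {u2.3} {u3.1, u3.2, u3.3} {u4.1} {u4.2} {u4.3}

Reachability decides: close wires over d3-identified ports.
stage d1: inputs (u3, u2), connectivity {out.1} {out.2, u2.1} {out.3, u2.3} {u2.2} {u3.1, u3.2, u3.3}, out.j its boundary
stage d2: inputs (u4, u3, u2), connectivity {out.1, u4.3} {out.2} {out.3} {u2.1} {u2.2} {u2.3} {u3.1, u3.2, u3.3} {u4.1} {u4.2}, out.j its boundary
stage d3: inputs (u4, u3, u2, u1), connectivity {out.1, out.2, out.3, u1.1, u1.3} {u1.2} {u2.1} {u2.2} {u2.3} {u3.1, u3.2, u3.3} {u4.1} {u4.2} {u4.3}, out.j its boundary


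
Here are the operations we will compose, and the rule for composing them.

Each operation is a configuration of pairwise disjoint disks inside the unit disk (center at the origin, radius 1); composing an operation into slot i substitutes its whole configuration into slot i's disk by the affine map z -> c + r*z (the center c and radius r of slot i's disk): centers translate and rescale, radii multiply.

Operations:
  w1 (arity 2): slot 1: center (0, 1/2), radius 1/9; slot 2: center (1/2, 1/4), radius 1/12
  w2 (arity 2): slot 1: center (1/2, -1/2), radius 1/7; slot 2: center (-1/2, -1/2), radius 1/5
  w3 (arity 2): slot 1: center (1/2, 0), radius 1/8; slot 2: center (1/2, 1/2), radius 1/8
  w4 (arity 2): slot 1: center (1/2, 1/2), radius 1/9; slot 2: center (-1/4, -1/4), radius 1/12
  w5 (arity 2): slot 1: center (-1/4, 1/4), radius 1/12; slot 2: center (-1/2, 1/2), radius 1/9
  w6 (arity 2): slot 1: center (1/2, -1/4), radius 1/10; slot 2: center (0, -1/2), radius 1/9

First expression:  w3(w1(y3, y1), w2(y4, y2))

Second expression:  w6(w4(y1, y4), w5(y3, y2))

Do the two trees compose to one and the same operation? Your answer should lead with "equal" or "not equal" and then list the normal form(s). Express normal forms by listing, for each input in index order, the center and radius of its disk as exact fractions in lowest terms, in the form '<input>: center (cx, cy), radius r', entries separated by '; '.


Normal form of the first expression: y1: center (9/16, 1/32), radius 1/96; y2: center (7/16, 7/16), radius 1/40; y3: center (1/2, 1/16), radius 1/72; y4: center (9/16, 7/16), radius 1/56
Normal form of the second expression: y1: center (11/20, -1/5), radius 1/90; y2: center (-1/18, -4/9), radius 1/81; y3: center (-1/36, -17/36), radius 1/108; y4: center (19/40, -11/40), radius 1/120
They disagree, so not equal.

not equal: they reduce to y1: center (9/16, 1/32), radius 1/96; y2: center (7/16, 7/16), radius 1/40; y3: center (1/2, 1/16), radius 1/72; y4: center (9/16, 7/16), radius 1/56 and y1: center (11/20, -1/5), radius 1/90; y2: center (-1/18, -4/9), radius 1/81; y3: center (-1/36, -17/36), radius 1/108; y4: center (19/40, -11/40), radius 1/120


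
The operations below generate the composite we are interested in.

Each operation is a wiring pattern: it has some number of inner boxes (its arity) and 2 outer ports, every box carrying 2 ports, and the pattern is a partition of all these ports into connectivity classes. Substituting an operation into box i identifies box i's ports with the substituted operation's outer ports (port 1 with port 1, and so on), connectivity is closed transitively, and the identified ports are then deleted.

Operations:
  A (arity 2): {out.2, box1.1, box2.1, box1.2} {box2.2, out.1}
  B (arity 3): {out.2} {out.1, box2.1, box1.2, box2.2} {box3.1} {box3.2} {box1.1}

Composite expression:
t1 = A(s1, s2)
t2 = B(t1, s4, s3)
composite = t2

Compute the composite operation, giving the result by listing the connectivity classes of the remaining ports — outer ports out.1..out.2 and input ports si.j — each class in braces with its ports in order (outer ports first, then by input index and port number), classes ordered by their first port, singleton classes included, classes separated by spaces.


{out.1, s1.1, s1.2, s2.1, s4.1, s4.2} {out.2} {s2.2} {s3.1} {s3.2}

Reachability decides: close wires over B-identified ports.
through A, on inputs (s1, s2): {out.1, s2.2} {out.2, s1.1, s1.2, s2.1} (out.j = stage outer ports)
through B, on inputs (s1, s2, s4, s3): {out.1, s1.1, s1.2, s2.1, s4.1, s4.2} {out.2} {s2.2} {s3.1} {s3.2} (out.j = stage outer ports)


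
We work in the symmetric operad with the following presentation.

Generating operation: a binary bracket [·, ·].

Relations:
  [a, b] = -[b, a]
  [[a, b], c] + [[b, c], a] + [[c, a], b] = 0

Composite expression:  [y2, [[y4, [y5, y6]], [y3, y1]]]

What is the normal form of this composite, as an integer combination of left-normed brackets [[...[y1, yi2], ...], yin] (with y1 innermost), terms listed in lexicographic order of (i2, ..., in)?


-[[[[[y1, y3], y4], y5], y6], y2] + [[[[[y1, y3], y4], y6], y5], y2] + [[[[[y1, y3], y5], y6], y4], y2] - [[[[[y1, y3], y6], y5], y4], y2]


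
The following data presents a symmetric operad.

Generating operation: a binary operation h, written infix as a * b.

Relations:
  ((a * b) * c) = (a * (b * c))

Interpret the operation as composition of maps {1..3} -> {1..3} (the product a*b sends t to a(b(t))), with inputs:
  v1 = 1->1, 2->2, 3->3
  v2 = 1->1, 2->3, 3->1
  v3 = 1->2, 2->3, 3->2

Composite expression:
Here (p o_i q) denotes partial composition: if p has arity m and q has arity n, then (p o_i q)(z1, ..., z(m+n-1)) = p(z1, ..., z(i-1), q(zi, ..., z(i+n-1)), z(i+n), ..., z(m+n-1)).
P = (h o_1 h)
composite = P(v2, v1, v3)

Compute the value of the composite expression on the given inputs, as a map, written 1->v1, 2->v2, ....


1->3, 2->1, 3->3

(v2 * v1) = 1->1, 2->3, 3->1
((v2 * v1) * v3) = 1->3, 2->1, 3->3


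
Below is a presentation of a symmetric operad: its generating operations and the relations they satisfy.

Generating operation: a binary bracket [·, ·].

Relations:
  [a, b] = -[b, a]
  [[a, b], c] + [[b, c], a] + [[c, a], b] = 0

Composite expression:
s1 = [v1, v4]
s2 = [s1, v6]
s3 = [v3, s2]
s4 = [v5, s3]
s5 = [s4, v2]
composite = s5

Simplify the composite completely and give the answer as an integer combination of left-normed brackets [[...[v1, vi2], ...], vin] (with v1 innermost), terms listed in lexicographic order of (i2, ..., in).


[[[[[v1, v4], v6], v3], v5], v2]

Left-normed coefficients sit on the v1-initial expansion words.
Composite bracket: [[v5, [v3, [[v1, v4], v6]]], v2]
Under [a, b] = ab - ba we get 32 signed associative words (2^5 = 32).
Keep just the words that open with v1:
  sign of v1v4v6v3v5v2 is +1, so it contributes +[[[[[v1, v4], v6], v3], v5], v2]


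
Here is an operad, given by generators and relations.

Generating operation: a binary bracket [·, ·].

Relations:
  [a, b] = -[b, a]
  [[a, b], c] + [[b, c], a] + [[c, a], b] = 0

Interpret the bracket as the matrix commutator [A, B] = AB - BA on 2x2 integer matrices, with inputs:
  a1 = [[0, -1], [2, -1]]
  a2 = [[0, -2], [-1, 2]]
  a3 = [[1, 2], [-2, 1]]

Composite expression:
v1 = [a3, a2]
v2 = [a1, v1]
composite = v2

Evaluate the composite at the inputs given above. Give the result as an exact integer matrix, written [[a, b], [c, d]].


[[-12, -8], [-28, 12]]


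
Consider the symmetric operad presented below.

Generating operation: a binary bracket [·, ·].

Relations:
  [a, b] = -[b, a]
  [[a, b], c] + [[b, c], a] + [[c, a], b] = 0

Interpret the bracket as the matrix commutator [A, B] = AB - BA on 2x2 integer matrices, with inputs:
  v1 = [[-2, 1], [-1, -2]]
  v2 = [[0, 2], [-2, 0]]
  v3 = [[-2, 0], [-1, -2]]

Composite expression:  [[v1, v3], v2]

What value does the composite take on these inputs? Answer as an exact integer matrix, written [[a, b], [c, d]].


[[0, -4], [-4, 0]]

[v1, v3] = [[-1, 0], [0, 1]]
[[v1, v3], v2] = [[0, -4], [-4, 0]]


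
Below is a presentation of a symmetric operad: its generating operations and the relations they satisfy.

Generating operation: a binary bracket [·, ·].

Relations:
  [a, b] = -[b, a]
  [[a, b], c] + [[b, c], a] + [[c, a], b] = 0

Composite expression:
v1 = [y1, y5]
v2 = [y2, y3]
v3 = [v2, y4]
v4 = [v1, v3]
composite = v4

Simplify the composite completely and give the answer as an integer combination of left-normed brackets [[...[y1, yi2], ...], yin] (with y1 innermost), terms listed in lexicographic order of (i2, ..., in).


Left-normed coefficients sit on the y1-initial expansion words.
Composite bracket: [[y1, y5], [[y2, y3], y4]]
Expanding via [a, b] = ab - ba: 16 signed words (2^4 = 16).
The y1-initial words carry the normal form:
  sign of y1y5y2y3y4 is +1, so it contributes +[[[[y1, y5], y2], y3], y4]
  sign of y1y5y3y2y4 is -1, so it contributes -[[[[y1, y5], y3], y2], y4]
  sign of y1y5y4y2y3 is -1, so it contributes -[[[[y1, y5], y4], y2], y3]
  sign of y1y5y4y3y2 is +1, so it contributes +[[[[y1, y5], y4], y3], y2]

[[[[y1, y5], y2], y3], y4] - [[[[y1, y5], y3], y2], y4] - [[[[y1, y5], y4], y2], y3] + [[[[y1, y5], y4], y3], y2]


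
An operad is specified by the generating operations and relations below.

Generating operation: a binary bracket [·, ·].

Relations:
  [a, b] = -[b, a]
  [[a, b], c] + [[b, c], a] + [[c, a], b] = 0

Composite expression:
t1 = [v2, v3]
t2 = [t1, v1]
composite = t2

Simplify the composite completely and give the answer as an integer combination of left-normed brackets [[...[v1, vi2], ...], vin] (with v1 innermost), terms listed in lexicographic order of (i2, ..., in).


Skip Jacobi rewriting: expand, keep v1-initial words, read off terms.
Composite bracket: [[v2, v3], v1]
The bracket unfolds into 4 signed words via [a, b] = ab - ba (2^2 = 4).
Coefficients come from the v1-initial words:
  v1v2v3 (sign -1) contributes -[[v1, v2], v3]
  v1v3v2 (sign +1) contributes +[[v1, v3], v2]

-[[v1, v2], v3] + [[v1, v3], v2]


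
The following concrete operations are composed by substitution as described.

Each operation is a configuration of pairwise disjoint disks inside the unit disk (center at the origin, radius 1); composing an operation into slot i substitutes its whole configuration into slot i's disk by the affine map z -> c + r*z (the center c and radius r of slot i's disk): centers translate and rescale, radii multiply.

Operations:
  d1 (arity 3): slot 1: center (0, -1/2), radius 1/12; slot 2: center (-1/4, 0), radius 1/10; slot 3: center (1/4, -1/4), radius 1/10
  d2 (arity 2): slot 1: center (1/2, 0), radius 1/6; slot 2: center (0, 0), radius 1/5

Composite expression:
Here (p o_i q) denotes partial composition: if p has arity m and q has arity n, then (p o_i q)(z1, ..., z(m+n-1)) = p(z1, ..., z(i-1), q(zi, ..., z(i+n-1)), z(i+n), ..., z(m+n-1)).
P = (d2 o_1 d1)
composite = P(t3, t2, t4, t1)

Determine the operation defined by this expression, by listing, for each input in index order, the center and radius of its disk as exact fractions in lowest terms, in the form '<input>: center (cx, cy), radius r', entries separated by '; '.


t1: center (0, 0), radius 1/5; t2: center (11/24, 0), radius 1/60; t3: center (1/2, -1/12), radius 1/72; t4: center (13/24, -1/24), radius 1/60

Affine substitution under d2: radii multiply and t-centers shift.
input t3: composing its 2 substitution steps yields center (1/2, -1/12), radius 1/72
input t2: composing its 2 substitution steps yields center (11/24, 0), radius 1/60
input t4: composing its 2 substitution steps yields center (13/24, -1/24), radius 1/60
input t1: composing its 1 substitution step yields center (0, 0), radius 1/5


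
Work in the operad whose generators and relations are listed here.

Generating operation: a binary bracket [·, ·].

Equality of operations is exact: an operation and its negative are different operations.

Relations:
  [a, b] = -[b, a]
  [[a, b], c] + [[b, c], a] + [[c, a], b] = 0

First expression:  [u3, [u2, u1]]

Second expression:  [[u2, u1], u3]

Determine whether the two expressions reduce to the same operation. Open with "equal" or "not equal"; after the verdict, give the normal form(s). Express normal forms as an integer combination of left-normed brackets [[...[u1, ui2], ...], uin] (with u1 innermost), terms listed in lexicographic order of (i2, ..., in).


not equal; first: [[u1, u2], u3]; second: -[[u1, u2], u3]

Normal form of the first expression: [[u1, u2], u3]
Normal form of the second expression: -[[u1, u2], u3]
They disagree, so not equal.


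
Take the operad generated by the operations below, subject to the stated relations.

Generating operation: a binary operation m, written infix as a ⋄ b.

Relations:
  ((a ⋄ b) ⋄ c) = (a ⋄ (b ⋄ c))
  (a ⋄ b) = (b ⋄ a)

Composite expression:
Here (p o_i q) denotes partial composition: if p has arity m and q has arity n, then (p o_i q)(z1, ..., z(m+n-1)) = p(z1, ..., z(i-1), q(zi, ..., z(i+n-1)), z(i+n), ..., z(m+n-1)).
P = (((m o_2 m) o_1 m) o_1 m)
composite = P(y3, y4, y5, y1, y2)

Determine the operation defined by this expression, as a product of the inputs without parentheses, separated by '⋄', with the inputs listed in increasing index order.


y1 ⋄ y2 ⋄ y3 ⋄ y4 ⋄ y5

With m associative and commutative, the y-input set is all that matters.
(y3 ⋄ y4) linearizes to y3 ⋄ y4
((y3 ⋄ y4) ⋄ y5) linearizes to y3 ⋄ y4 ⋄ y5
(y1 ⋄ y2) linearizes to y1 ⋄ y2
(((y3 ⋄ y4) ⋄ y5) ⋄ (y1 ⋄ y2)) linearizes to y3 ⋄ y4 ⋄ y5 ⋄ y1 ⋄ y2
commutativity sorts the factors: y1 ⋄ y2 ⋄ y3 ⋄ y4 ⋄ y5


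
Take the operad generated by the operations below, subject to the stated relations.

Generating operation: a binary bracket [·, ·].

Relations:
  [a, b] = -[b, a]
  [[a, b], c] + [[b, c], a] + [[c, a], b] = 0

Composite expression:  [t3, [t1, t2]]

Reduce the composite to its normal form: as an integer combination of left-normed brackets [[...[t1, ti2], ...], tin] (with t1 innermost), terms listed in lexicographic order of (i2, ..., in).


-[[t1, t2], t3]

Skip Jacobi rewriting: expand, keep t1-initial words, read off terms.
Composite bracket: [t3, [t1, t2]]
Expanding via [a, b] = ab - ba: 4 signed words (2^2 = 4).
Collect the words opening with t1:
  word t1t2t3 has sign -1, contributing -[[t1, t2], t3]


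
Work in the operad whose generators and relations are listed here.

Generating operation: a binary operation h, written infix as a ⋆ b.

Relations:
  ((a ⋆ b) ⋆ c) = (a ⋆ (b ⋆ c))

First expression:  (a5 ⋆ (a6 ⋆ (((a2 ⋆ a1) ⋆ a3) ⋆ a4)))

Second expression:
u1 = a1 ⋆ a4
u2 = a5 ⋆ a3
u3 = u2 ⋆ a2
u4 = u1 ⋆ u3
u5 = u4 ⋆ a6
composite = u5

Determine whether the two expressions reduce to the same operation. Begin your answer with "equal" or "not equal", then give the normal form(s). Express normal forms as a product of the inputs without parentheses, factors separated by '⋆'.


not equal — first a5 ⋆ a6 ⋆ a2 ⋆ a1 ⋆ a3 ⋆ a4, second a1 ⋆ a4 ⋆ a5 ⋆ a3 ⋆ a2 ⋆ a6


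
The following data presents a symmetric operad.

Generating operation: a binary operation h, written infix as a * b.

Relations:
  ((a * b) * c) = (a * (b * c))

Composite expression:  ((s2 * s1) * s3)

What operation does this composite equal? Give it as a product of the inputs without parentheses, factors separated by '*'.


s2 * s1 * s3

Key point: h is associative — brackets drop, the s-order remains.
(s2 * s1) collapses to s2 * s1
((s2 * s1) * s3) collapses to s2 * s1 * s3


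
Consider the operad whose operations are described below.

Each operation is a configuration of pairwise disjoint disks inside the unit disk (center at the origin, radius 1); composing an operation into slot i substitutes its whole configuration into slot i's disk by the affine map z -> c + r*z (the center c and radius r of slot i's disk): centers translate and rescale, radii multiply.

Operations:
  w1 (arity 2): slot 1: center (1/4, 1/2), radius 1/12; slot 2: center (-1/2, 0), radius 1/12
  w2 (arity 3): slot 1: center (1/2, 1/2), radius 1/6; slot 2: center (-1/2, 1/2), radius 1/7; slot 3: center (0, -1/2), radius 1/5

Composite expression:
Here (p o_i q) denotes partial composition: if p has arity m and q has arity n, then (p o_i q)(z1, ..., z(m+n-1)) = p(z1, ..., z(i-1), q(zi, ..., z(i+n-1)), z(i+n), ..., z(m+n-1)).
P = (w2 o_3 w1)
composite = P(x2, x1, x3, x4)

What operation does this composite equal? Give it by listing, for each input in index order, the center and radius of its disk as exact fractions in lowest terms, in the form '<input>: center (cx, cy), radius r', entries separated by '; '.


x1: center (-1/2, 1/2), radius 1/7; x2: center (1/2, 1/2), radius 1/6; x3: center (1/20, -2/5), radius 1/60; x4: center (-1/10, -1/2), radius 1/60

Only the slot chain above each x matters under w2; compose those maps.
x2: after 1 affine step, its disk has center (1/2, 1/2), radius 1/6
x1: after 1 affine step, its disk has center (-1/2, 1/2), radius 1/7
x3: after 2 affine steps, its disk has center (1/20, -2/5), radius 1/60
x4: after 2 affine steps, its disk has center (-1/10, -1/2), radius 1/60


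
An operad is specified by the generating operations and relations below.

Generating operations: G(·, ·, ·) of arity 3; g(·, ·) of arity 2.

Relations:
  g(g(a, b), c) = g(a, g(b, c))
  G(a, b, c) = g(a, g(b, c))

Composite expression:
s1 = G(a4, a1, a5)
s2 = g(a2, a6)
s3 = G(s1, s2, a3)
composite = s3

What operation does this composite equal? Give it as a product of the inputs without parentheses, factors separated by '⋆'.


a4 ⋆ a1 ⋆ a5 ⋆ a2 ⋆ a6 ⋆ a3

All parenthesizations of G agree; list the a-inputs left to right.
G(a4, a1, a5) unparenthesizes to a4 ⋆ a1 ⋆ a5
g(a2, a6) unparenthesizes to a2 ⋆ a6
G(G(a4, a1, a5), g(a2, a6), a3) unparenthesizes to a4 ⋆ a1 ⋆ a5 ⋆ a2 ⋆ a6 ⋆ a3


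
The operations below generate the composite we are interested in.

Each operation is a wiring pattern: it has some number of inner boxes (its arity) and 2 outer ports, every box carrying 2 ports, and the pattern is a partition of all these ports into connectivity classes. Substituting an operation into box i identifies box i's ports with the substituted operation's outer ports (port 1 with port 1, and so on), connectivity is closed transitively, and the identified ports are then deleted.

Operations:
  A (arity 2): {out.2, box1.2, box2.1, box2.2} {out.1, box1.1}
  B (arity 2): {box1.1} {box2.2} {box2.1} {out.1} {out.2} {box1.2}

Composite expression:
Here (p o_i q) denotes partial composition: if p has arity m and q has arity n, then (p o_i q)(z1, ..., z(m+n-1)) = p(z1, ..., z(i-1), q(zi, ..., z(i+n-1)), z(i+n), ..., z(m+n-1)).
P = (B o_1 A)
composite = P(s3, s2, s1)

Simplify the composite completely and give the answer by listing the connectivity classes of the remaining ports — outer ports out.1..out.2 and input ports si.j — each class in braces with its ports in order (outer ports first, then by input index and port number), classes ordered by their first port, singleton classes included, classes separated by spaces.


{out.1} {out.2} {s1.1} {s1.2} {s2.1, s2.2, s3.2} {s3.1}

Substituting into B glues patterns; closure does the rest.
composing A on (s3, s2), with out.j its own outer ports: {out.1, s3.1} {out.2, s2.1, s2.2, s3.2}
composing B on (s3, s2, s1), with out.j its own outer ports: {out.1} {out.2} {s1.1} {s1.2} {s2.1, s2.2, s3.2} {s3.1}


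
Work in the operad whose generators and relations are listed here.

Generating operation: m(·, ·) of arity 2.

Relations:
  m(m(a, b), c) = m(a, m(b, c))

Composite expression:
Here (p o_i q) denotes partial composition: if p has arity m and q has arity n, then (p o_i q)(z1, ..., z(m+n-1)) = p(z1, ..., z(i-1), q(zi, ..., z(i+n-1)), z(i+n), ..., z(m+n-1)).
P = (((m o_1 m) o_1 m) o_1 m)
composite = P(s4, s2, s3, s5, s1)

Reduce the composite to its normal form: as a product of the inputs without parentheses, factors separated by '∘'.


s4 ∘ s2 ∘ s3 ∘ s5 ∘ s1

Every regrouping of m is equal, so read the s-inputs in written order.
m(s4, s2) flattens to s4 ∘ s2
m(m(s4, s2), s3) flattens to s4 ∘ s2 ∘ s3
m(m(m(s4, s2), s3), s5) flattens to s4 ∘ s2 ∘ s3 ∘ s5
m(m(m(m(s4, s2), s3), s5), s1) flattens to s4 ∘ s2 ∘ s3 ∘ s5 ∘ s1


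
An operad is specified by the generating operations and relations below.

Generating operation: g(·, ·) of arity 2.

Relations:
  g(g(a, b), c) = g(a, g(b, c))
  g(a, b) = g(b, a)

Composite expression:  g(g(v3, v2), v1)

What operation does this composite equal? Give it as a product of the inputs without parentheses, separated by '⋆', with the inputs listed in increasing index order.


v1 ⋆ v2 ⋆ v3

Key point: g commutes, so take the v-inputs in any fixed order.
g(v3, v2) collapses to v3 ⋆ v2
g(g(v3, v2), v1) collapses to v3 ⋆ v2 ⋆ v1
the factors in increasing index order: v1 ⋆ v2 ⋆ v3


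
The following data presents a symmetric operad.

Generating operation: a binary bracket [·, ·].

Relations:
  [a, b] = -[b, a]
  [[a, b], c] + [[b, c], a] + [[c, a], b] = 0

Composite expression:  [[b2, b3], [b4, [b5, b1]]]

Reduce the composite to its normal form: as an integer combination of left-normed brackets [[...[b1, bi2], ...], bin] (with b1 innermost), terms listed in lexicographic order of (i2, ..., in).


-[[[[b1, b5], b4], b2], b3] + [[[[b1, b5], b4], b3], b2]

In the tensor algebra, words opening b1 carry the b1-anchored form.
Composite bracket: [[b2, b3], [b4, [b5, b1]]]
Full expansion: 16 signed words from ab - ba (2^4 = 16).
Words beginning with b1 determine it all:
  word b1b5b4b2b3 has sign -1, contributing -[[[[b1, b5], b4], b2], b3]
  word b1b5b4b3b2 has sign +1, contributing +[[[[b1, b5], b4], b3], b2]


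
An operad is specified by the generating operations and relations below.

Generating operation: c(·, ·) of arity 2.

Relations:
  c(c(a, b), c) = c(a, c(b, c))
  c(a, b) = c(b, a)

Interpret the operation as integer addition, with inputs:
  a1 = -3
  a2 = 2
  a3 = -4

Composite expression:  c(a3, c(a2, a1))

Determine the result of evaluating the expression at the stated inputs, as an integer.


-5

c(a2, a1) = -1
c(a3, c(a2, a1)) = -5


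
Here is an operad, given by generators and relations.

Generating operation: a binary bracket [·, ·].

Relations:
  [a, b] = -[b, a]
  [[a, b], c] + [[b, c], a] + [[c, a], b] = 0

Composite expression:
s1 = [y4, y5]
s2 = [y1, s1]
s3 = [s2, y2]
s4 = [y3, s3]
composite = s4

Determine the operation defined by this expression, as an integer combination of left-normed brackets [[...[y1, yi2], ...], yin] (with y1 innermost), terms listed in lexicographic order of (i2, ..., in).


-[[[[y1, y4], y5], y2], y3] + [[[[y1, y5], y4], y2], y3]


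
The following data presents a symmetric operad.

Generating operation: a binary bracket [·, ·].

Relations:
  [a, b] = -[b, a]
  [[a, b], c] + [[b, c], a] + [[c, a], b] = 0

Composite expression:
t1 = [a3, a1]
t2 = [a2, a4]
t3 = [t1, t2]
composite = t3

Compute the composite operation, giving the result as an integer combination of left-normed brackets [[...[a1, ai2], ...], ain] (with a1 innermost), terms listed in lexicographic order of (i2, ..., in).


-[[[a1, a3], a2], a4] + [[[a1, a3], a4], a2]

A multilinear Lie element is pinned by a1-initial words (a1 innermost).
Composite bracket: [[a3, a1], [a2, a4]]
Expanding via [a, b] = ab - ba: 8 signed words (2^3 = 8).
The a1-initial words carry the normal form:
  word a1a3a2a4 has sign -1, contributing -[[[a1, a3], a2], a4]
  word a1a3a4a2 has sign +1, contributing +[[[a1, a3], a4], a2]


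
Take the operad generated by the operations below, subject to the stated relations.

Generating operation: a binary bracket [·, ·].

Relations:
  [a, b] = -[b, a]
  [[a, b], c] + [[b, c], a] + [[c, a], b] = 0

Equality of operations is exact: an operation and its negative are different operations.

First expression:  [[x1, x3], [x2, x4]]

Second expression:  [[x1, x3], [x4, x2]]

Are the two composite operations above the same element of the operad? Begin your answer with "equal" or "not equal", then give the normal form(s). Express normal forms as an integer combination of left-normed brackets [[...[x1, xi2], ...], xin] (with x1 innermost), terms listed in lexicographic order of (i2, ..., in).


not equal: they reduce to [[[x1, x3], x2], x4] - [[[x1, x3], x4], x2] and -[[[x1, x3], x2], x4] + [[[x1, x3], x4], x2]

The first expression reduces to [[[x1, x3], x2], x4] - [[[x1, x3], x4], x2]
The second expression reduces to -[[[x1, x3], x2], x4] + [[[x1, x3], x4], x2]
The normal forms differ: not equal.


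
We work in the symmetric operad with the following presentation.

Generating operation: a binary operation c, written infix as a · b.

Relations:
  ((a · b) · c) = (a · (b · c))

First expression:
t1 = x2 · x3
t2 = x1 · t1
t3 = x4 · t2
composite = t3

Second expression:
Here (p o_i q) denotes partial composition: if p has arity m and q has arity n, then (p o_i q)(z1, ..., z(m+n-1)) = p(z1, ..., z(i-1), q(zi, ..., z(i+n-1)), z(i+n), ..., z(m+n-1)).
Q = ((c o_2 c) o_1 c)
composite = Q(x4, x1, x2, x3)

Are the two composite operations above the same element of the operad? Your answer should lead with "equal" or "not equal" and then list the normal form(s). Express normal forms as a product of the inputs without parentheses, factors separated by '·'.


equal: each reduces to x4 · x1 · x2 · x3

The first expression, normalized: x4 · x1 · x2 · x3
The second expression, normalized: x4 · x1 · x2 · x3
Both agree, so they are equal.


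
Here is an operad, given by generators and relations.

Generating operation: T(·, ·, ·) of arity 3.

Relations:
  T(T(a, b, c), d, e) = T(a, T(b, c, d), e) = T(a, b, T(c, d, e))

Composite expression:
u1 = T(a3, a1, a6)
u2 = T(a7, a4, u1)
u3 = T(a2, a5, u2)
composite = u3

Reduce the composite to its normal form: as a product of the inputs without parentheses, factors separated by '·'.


Under associativity of T, the answer is the a's in reading order.
T(a3, a1, a6) linearizes to a3 · a1 · a6
T(a7, a4, T(a3, a1, a6)) linearizes to a7 · a4 · a3 · a1 · a6
T(a2, a5, T(a7, a4, T(a3, a1, a6))) linearizes to a2 · a5 · a7 · a4 · a3 · a1 · a6

a2 · a5 · a7 · a4 · a3 · a1 · a6


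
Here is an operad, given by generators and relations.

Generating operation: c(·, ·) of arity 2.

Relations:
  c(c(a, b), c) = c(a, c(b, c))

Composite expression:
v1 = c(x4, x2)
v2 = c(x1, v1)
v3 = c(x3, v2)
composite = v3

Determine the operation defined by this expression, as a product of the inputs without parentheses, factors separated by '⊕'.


x3 ⊕ x1 ⊕ x4 ⊕ x2


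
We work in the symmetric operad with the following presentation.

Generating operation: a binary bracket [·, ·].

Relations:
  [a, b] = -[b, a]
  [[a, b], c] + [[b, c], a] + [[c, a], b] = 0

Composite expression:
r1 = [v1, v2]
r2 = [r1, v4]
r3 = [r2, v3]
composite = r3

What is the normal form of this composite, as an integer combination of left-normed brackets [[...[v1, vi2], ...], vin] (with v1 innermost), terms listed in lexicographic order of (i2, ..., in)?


[[[v1, v2], v4], v3]

Antisymmetry and Jacobi reduce to v1-anchored left-normed brackets.
Composite bracket: [[[v1, v2], v4], v3]
Expanding via [a, b] = ab - ba: 8 signed words (2^3 = 8).
Coefficients come from the v1-initial words:
  from v1v2v4v3, sign +1: term +[[[v1, v2], v4], v3]


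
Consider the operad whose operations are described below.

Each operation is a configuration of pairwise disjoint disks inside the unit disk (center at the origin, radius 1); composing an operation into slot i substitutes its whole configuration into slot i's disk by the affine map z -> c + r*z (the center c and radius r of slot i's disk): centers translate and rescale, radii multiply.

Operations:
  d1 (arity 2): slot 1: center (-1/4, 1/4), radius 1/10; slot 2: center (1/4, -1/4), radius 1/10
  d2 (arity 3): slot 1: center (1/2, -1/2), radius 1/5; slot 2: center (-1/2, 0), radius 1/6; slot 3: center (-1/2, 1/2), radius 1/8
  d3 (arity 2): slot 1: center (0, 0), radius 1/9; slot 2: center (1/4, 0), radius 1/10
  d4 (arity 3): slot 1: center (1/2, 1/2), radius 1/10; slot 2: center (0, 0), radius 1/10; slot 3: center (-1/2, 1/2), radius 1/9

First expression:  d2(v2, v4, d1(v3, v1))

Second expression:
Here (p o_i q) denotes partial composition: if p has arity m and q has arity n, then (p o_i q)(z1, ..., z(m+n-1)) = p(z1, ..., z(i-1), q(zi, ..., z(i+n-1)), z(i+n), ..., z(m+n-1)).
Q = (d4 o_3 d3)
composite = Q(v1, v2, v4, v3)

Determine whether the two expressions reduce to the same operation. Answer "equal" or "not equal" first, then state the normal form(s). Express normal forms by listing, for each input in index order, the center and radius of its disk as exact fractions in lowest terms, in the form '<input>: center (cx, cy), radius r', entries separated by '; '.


not equal — first v1: center (-15/32, 15/32), radius 1/80; v2: center (1/2, -1/2), radius 1/5; v3: center (-17/32, 17/32), radius 1/80; v4: center (-1/2, 0), radius 1/6, second v1: center (1/2, 1/2), radius 1/10; v2: center (0, 0), radius 1/10; v3: center (-17/36, 1/2), radius 1/90; v4: center (-1/2, 1/2), radius 1/81

The first expression, normalized: v1: center (-15/32, 15/32), radius 1/80; v2: center (1/2, -1/2), radius 1/5; v3: center (-17/32, 17/32), radius 1/80; v4: center (-1/2, 0), radius 1/6
The second expression, normalized: v1: center (1/2, 1/2), radius 1/10; v2: center (0, 0), radius 1/10; v3: center (-17/36, 1/2), radius 1/90; v4: center (-1/2, 1/2), radius 1/81
They disagree, so not equal.


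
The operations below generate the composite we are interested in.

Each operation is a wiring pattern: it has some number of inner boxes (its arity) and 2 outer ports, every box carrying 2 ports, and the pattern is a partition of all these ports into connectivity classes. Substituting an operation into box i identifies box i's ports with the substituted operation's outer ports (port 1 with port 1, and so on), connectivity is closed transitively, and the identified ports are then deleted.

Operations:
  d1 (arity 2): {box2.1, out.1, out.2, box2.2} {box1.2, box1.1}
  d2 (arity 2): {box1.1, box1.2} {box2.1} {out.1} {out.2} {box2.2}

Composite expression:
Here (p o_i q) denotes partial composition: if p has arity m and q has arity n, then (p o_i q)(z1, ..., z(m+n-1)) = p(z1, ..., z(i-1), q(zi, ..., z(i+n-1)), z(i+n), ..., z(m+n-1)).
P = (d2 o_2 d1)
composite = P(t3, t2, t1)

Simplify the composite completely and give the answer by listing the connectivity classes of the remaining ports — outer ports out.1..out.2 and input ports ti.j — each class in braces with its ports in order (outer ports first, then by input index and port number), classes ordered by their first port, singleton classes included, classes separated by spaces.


After gluing at d2, chains via deleted ports link the t-ports.
composing d1 on (t2, t1), with out.j its own outer ports: {out.1, out.2, t1.1, t1.2} {t2.1, t2.2}
composing d2 on (t3, t2, t1), with out.j its own outer ports: {out.1} {out.2} {t1.1, t1.2} {t2.1, t2.2} {t3.1, t3.2}

{out.1} {out.2} {t1.1, t1.2} {t2.1, t2.2} {t3.1, t3.2}


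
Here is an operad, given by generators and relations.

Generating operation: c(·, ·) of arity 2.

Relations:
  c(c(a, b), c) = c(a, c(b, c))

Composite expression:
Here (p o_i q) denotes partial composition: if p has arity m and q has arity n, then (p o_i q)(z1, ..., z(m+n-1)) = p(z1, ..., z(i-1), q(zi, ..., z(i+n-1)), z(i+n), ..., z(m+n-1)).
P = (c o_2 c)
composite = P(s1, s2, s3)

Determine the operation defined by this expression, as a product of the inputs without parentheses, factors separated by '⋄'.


s1 ⋄ s2 ⋄ s3

All parenthesizations of c agree; list the s-inputs left to right.
c(s2, s3) linearizes to s2 ⋄ s3
c(s1, c(s2, s3)) linearizes to s1 ⋄ s2 ⋄ s3


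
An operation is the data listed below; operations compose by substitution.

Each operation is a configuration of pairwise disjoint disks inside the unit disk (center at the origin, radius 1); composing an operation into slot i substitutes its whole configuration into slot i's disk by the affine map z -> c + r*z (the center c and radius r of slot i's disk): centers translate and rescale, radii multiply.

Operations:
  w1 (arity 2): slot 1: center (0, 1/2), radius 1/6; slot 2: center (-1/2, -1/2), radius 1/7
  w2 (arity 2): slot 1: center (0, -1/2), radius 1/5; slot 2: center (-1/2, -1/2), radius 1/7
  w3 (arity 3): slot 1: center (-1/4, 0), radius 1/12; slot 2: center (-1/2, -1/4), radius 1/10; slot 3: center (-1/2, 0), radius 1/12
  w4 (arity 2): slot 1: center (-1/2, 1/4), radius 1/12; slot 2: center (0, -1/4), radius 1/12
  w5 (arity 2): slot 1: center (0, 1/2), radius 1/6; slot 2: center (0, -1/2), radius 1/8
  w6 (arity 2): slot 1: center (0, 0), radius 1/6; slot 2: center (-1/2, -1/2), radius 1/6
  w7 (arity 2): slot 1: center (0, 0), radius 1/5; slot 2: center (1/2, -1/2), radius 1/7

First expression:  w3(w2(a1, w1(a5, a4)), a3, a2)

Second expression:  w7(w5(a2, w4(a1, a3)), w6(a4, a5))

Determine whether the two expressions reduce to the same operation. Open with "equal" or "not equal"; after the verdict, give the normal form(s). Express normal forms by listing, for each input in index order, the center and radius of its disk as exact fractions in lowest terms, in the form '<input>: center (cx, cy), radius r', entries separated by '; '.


not equal; first: a1: center (-1/4, -1/24), radius 1/60; a2: center (-1/2, 0), radius 1/12; a3: center (-1/2, -1/4), radius 1/10; a4: center (-25/84, -1/21), radius 1/588; a5: center (-7/24, -1/28), radius 1/504; second: a1: center (-1/80, -3/32), radius 1/480; a2: center (0, 1/10), radius 1/30; a3: center (0, -17/160), radius 1/480; a4: center (1/2, -1/2), radius 1/42; a5: center (3/7, -4/7), radius 1/42

Normal form of the first expression: a1: center (-1/4, -1/24), radius 1/60; a2: center (-1/2, 0), radius 1/12; a3: center (-1/2, -1/4), radius 1/10; a4: center (-25/84, -1/21), radius 1/588; a5: center (-7/24, -1/28), radius 1/504
Normal form of the second expression: a1: center (-1/80, -3/32), radius 1/480; a2: center (0, 1/10), radius 1/30; a3: center (0, -17/160), radius 1/480; a4: center (1/2, -1/2), radius 1/42; a5: center (3/7, -4/7), radius 1/42
They disagree, so not equal.


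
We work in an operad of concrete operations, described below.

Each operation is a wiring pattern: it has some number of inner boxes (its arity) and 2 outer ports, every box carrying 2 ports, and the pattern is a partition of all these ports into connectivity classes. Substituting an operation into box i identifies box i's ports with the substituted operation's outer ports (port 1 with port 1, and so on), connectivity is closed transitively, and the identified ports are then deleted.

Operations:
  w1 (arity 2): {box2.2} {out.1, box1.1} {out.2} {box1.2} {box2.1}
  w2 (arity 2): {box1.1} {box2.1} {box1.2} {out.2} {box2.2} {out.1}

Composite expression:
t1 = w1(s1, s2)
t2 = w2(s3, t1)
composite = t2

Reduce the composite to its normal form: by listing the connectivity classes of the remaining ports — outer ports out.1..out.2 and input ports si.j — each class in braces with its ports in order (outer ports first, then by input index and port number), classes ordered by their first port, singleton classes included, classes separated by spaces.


{out.1} {out.2} {s1.1} {s1.2} {s2.1} {s2.2} {s3.1} {s3.2}

Treat the ports identified at w2 as solder joints: merge, then drop.
after w1, the pattern on (s1, s2) reads {out.1, s1.1} {out.2} {s1.2} {s2.1} {s2.2} (out.j = its outer ports)
after w2, the pattern on (s3, s1, s2) reads {out.1} {out.2} {s1.1} {s1.2} {s2.1} {s2.2} {s3.1} {s3.2} (out.j = its outer ports)


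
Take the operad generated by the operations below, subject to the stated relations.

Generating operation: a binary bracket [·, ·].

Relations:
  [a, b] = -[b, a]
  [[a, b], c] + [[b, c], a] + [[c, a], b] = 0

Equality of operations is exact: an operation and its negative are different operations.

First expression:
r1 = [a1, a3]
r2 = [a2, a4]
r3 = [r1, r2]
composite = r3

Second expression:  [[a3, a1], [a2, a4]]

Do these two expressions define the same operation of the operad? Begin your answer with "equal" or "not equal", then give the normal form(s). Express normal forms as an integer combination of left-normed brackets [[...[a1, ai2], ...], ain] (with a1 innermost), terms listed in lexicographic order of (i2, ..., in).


Normal form of the first expression: [[[a1, a3], a2], a4] - [[[a1, a3], a4], a2]
Normal form of the second expression: -[[[a1, a3], a2], a4] + [[[a1, a3], a4], a2]
Different reductions; not equal.

not equal: they reduce to [[[a1, a3], a2], a4] - [[[a1, a3], a4], a2] and -[[[a1, a3], a2], a4] + [[[a1, a3], a4], a2]


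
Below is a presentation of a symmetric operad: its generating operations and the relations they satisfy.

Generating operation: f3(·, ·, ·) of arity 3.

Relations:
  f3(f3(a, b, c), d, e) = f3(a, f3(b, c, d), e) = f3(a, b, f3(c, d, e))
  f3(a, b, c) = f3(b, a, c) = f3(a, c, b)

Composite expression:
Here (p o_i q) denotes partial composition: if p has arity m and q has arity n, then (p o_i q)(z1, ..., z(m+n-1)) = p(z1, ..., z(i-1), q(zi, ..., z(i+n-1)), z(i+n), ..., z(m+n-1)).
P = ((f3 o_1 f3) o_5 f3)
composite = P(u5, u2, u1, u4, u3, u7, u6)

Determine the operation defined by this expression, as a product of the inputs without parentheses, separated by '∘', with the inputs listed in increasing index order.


u1 ∘ u2 ∘ u3 ∘ u4 ∘ u5 ∘ u6 ∘ u7

Shape and order are irrelevant to f3; the u-input set decides.
f3(u5, u2, u1) spells out as u5 ∘ u2 ∘ u1
f3(u3, u7, u6) spells out as u3 ∘ u7 ∘ u6
f3(f3(u5, u2, u1), u4, f3(u3, u7, u6)) spells out as u5 ∘ u2 ∘ u1 ∘ u4 ∘ u3 ∘ u7 ∘ u6
the factors in increasing index order: u1 ∘ u2 ∘ u3 ∘ u4 ∘ u5 ∘ u6 ∘ u7


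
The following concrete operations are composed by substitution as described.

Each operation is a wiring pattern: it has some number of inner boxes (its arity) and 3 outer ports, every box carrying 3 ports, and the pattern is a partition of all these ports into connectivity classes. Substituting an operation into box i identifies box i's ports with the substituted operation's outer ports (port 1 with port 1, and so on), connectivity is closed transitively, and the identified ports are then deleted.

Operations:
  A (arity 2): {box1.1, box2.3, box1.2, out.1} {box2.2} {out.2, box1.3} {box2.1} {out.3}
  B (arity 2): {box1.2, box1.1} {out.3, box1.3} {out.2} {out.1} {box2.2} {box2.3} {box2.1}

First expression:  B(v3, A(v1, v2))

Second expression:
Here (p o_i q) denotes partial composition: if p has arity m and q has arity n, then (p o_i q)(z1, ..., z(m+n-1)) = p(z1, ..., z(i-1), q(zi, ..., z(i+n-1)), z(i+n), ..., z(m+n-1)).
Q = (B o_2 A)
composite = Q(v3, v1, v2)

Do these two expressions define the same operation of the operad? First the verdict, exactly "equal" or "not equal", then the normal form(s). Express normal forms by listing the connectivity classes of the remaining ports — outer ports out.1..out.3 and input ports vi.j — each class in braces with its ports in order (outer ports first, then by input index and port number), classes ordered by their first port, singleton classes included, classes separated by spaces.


equal — both sides give {out.1} {out.2} {out.3, v3.3} {v1.1, v1.2, v2.3} {v1.3} {v2.1} {v2.2} {v3.1, v3.2}

In normal form, the first expression is {out.1} {out.2} {out.3, v3.3} {v1.1, v1.2, v2.3} {v1.3} {v2.1} {v2.2} {v3.1, v3.2}
In normal form, the second expression is {out.1} {out.2} {out.3, v3.3} {v1.1, v1.2, v2.3} {v1.3} {v2.1} {v2.2} {v3.1, v3.2}
Same normal form: equal.
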